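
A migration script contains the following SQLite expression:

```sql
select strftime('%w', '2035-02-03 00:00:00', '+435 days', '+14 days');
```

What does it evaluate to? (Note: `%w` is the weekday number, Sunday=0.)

0

First apply '+435 days', '+14 days': 2035-02-03 00:00:00 → 2036-04-27 00:00:00.
2036-04-27 is a Sunday; with Sunday=0 that is 0.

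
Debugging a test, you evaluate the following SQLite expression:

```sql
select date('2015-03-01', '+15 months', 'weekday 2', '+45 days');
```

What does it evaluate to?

2016-07-22

Adding +15 months to 2015-03-01 gives 2016-06-01.
`weekday 2` advances to the next Tuesday; 2016-06-01 is a Wednesday, so it moves forward to 2016-06-07.
Applying '+45 days' to 2016-06-07: counting 45 days forward gives 2016-07-22.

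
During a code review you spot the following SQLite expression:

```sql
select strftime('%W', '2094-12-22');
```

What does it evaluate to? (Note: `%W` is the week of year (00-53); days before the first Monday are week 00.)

2094-12-22 is a Wednesday. SQLite's %W counts Mondays since the year started; the result is 51.

51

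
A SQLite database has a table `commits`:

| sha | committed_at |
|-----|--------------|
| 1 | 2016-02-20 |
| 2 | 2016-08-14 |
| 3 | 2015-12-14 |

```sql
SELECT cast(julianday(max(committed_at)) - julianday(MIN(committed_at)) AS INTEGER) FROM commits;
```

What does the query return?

MIN = 2015-12-14, MAX = 2016-08-14.
17 days remain in December 2015 after the 14th (31 − 14).
Full months from January 2016 through July 2016 contribute their day counts.
Then 14 days into August 2016.
Total: 17 + 31 + 29 + 31 + 30 + 31 + 30 + 31 + 14 = 244.

244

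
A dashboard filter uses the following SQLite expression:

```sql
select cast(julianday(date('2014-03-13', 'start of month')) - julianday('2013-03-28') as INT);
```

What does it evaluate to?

`start of month` rewinds 2014-03-13 to 2014-03-01.
3 days remain in March 2013 after the 28th (31 − 28).
Full months from April 2013 through February 2014 contribute their day counts.
Then 1 day into March 2014.
Total: 3 + 30 + 31 + 30 + 31 + 31 + 30 + 31 + 30 + 31 + 31 + 28 + 1 = 338.

338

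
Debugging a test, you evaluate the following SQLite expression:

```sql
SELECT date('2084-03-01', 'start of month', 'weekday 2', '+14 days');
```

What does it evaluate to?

`start of month` rewinds 2084-03-01 to 2084-03-01.
`weekday 2` advances to the next Tuesday; 2084-03-01 is a Wednesday, so it moves forward to 2084-03-07.
Advancing 14 more days within March lands on 2084-03-21.

2084-03-21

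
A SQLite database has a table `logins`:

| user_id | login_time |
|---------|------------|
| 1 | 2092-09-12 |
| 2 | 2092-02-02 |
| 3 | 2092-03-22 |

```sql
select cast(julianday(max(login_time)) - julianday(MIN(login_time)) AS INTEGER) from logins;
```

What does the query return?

MIN = 2092-02-02, MAX = 2092-09-12.
27 days remain in February 2092 after the 2nd (29 − 2).
Full months from March 2092 through August 2092 contribute their day counts.
Then 12 days into September 2092.
Total: 27 + 31 + 30 + 31 + 30 + 31 + 31 + 12 = 223.

223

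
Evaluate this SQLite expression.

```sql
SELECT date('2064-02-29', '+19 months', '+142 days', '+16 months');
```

Adding +19 months to 2064-02-29 gives 2065-09-29.
Applying '+142 days' to 2065-09-29: counting 142 days forward gives 2066-02-18.
Adding +16 months to 2066-02-18 gives 2067-06-18.

2067-06-18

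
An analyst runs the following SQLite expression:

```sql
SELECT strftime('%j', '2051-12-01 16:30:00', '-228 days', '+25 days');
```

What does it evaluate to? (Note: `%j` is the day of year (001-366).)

First apply '-228 days', '+25 days': 2051-12-01 16:30:00 → 2051-05-12 16:30:00.
Day-of-year for 2051-05-12: days since 2051-01-01 inclusive = 132, zero-padded to 132.

132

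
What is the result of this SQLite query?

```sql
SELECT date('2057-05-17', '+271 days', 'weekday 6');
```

2058-02-16

Applying '+271 days' to 2057-05-17: counting 271 days forward gives 2058-02-12.
`weekday 6` advances to the next Saturday; 2058-02-12 is a Tuesday, so it moves forward to 2058-02-16.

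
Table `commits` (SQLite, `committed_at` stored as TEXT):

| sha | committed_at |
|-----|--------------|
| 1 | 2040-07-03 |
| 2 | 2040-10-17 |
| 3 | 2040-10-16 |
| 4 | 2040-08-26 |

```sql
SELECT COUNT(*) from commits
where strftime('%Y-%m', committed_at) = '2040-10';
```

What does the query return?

2

Rows with year-month 2040-10: 2040-10-17, 2040-10-16 → 2.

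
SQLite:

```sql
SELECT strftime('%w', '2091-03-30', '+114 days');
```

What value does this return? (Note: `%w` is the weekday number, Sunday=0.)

First apply '+114 days': 2091-03-30 → 2091-07-22.
2091-07-22 is a Sunday; with Sunday=0 that is 0.

0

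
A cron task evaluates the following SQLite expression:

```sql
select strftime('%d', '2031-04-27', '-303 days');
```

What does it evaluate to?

First apply '-303 days': 2031-04-27 → 2030-06-28.
`%d` extracts the 2-digit day of month: 28.

28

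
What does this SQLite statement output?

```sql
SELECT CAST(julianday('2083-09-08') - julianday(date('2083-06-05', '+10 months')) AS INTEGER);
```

Adding +10 months to 2083-06-05 gives 2084-04-05.
22 days remain in September 2083 after the 8th (30 − 8).
Full months from October 2083 through March 2084 contribute their day counts.
Then 5 days into April 2084.
Total: 22 + 31 + 30 + 31 + 31 + 29 + 31 + 5 = 210.
The subtraction is earlier − later, so the result is −210 → -210.

-210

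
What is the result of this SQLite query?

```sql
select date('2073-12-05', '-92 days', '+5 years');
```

Applying '-92 days' to 2073-12-05: counting 92 days back gives 2073-09-04.
Adding +5 years to 2073-09-04 gives 2078-09-04.

2078-09-04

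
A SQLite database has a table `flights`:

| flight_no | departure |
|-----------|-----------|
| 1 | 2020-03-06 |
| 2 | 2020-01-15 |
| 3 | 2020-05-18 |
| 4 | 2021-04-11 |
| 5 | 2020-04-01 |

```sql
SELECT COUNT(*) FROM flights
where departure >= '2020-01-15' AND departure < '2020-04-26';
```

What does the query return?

Rows in [2020-01-15, 2020-04-26): 2020-03-06, 2020-01-15, 2020-04-01 → 3 rows.

3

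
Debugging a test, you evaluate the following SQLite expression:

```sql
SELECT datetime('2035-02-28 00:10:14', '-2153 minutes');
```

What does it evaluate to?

2153 minutes = 35h 53m; -2153 minutes from 2035-02-28 00:10:14 is 2035-02-26 12:17:14 (crosses midnight).

2035-02-26 12:17:14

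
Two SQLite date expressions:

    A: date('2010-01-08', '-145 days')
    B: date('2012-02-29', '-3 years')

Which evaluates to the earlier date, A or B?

A = 2009-08-16.
B = 2009-03-01.
B is earlier.

B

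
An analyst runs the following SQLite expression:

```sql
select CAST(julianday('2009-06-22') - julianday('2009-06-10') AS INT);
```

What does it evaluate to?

12

Both dates are in June 2009: 22 − 10 = 12.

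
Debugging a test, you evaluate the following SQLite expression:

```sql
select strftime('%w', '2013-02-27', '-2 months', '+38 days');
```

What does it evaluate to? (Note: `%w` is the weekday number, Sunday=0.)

0

First apply '-2 months', '+38 days': 2013-02-27 → 2013-02-03.
2013-02-03 is a Sunday; with Sunday=0 that is 0.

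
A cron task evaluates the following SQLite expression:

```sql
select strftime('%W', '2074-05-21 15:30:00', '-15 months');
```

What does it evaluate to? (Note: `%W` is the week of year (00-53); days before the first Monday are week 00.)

First apply '-15 months': 2074-05-21 15:30:00 → 2073-02-21 15:30:00.
2073-02-21 is a Tuesday. SQLite's %W counts Mondays since the year started; the result is 08.

08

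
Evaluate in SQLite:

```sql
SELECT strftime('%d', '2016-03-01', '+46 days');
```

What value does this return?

16

First apply '+46 days': 2016-03-01 → 2016-04-16.
`%d` extracts the 2-digit day of month: 16.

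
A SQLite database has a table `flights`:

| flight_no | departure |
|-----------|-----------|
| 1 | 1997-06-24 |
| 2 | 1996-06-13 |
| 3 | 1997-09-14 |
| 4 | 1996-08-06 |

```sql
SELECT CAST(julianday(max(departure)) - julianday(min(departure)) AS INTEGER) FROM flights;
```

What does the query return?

MIN = 1996-06-13, MAX = 1997-09-14.
17 days remain in June 1996 after the 13th (30 − 13).
Full months from July 1996 through August 1997 contribute their day counts.
Then 14 days into September 1997.
Total: 17 + 31 + 31 + 30 + 31 + 30 + 31 + 31 + 28 + 31 + 30 + 31 + 30 + 31 + 31 + 14 = 458.

458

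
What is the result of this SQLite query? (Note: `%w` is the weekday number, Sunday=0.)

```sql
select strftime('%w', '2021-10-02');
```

2021-10-02 is a Saturday; with Sunday=0 that is 6.

6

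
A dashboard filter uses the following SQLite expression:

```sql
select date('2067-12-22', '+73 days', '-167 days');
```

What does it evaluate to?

Applying '+73 days' to 2067-12-22: counting 73 days forward gives 2068-03-04.
Applying '-167 days' to 2068-03-04: counting 167 days back gives 2067-09-19.

2067-09-19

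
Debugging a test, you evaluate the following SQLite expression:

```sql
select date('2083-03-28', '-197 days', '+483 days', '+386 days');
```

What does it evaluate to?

Applying '-197 days' to 2083-03-28: counting 197 days back gives 2082-09-12.
Applying '+483 days' to 2082-09-12: counting 483 days forward gives 2084-01-08.
Applying '+386 days' to 2084-01-08: counting 386 days forward gives 2085-01-28.

2085-01-28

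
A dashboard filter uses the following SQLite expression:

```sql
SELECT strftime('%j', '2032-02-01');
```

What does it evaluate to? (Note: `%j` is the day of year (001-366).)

Day-of-year for 2032-02-01: days since 2032-01-01 inclusive = 32, zero-padded to 032.

032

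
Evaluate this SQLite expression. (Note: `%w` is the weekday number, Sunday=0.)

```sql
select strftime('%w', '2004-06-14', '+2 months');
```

First apply '+2 months': 2004-06-14 → 2004-08-14.
2004-08-14 is a Saturday; with Sunday=0 that is 6.

6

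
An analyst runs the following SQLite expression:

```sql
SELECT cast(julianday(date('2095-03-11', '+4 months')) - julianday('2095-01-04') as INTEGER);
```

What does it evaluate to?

Adding +4 months to 2095-03-11 gives 2095-07-11.
27 days remain in January 2095 after the 4th (31 − 4).
February 2095: 28 days.
March 2095: 31 days.
April 2095: 30 days.
May 2095: 31 days.
June 2095: 30 days.
Then 11 days into July 2095.
Total: 27 + 28 + 31 + 30 + 31 + 30 + 11 = 188.

188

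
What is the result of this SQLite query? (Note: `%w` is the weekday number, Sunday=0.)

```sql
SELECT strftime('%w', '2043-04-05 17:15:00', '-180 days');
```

First apply '-180 days': 2043-04-05 17:15:00 → 2042-10-07 17:15:00.
2042-10-07 is a Tuesday; with Sunday=0 that is 2.

2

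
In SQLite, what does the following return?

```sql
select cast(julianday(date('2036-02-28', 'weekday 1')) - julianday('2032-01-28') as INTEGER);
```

1496

`weekday 1` advances to the next Monday; 2036-02-28 is a Thursday, so it moves forward to 2036-03-03.
3 days remain in January 2032 after the 28th (31 − 28).
Full months from February 2032 through February 2036 contribute their day counts.
Then 3 days into March 2036.
Total: 3 + 29 + 31 + 30 + 31 + 30 + 31 + 31 + 30 + 31 + 30 + 31 + 31 + 28 + 31 + 30 + 31 + 30 + 31 + 31 + 30 + 31 + 30 + 31 + 31 + 28 + 31 + 30 + 31 + 30 + 31 + 31 + 30 + 31 + 30 + 31 + 31 + 28 + 31 + 30 + 31 + 30 + 31 + 31 + 30 + 31 + 30 + 31 + 31 + 29 + 3 = 1496.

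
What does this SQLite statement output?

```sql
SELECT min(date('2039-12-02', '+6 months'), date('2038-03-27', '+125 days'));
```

date('2039-12-02', '+6 months') → 2040-06-02.
date('2038-03-27', '+125 days') → 2038-07-30.
Earlier of the two is 2038-07-30.

2038-07-30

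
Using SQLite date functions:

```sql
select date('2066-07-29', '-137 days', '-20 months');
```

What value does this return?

2064-07-14

Applying '-137 days' to 2066-07-29: counting 137 days back gives 2066-03-14.
Adding -20 months to 2066-03-14 gives 2064-07-14.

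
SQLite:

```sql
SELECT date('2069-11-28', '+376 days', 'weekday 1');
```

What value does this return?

Applying '+376 days' to 2069-11-28: counting 376 days forward gives 2070-12-09.
`weekday 1` advances to the next Monday; 2070-12-09 is a Tuesday, so it moves forward to 2070-12-15.

2070-12-15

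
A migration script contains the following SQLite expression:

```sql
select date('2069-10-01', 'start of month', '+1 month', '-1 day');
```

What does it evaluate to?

2069-10-31

`start of month` rewinds 2069-10-01 to 2069-10-01.
Adding +1 month to 2069-10-01 gives 2069-11-01.
Going back 1 day from 2069-11-01 reaches 2069-10-31 (last day of October, 31 days).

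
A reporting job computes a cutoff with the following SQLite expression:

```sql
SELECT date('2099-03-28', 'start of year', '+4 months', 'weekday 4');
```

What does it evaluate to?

`start of year` rewinds 2099-03-28 to 2099-01-01.
Adding +4 months to 2099-01-01 gives 2099-05-01.
`weekday 4` advances to the next Thursday; 2099-05-01 is a Friday, so it moves forward to 2099-05-07.

2099-05-07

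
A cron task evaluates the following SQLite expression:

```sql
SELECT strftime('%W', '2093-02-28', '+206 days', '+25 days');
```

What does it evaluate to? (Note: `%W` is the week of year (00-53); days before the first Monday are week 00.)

First apply '+206 days', '+25 days': 2093-02-28 → 2093-10-17.
2093-10-17 is a Saturday. SQLite's %W counts Mondays since the year started; the result is 41.

41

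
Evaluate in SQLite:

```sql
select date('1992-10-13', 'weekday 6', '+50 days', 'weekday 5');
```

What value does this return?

1992-12-11

`weekday 6` advances to the next Saturday; 1992-10-13 is a Tuesday, so it moves forward to 1992-10-17.
Applying '+50 days' to 1992-10-17: counting 50 days forward gives 1992-12-06.
`weekday 5` advances to the next Friday; 1992-12-06 is a Sunday, so it moves forward to 1992-12-11.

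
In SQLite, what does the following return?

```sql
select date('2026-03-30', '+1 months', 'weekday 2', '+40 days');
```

2026-06-14

Adding +1 month to 2026-03-30 gives 2026-04-30.
`weekday 2` advances to the next Tuesday; 2026-04-30 is a Thursday, so it moves forward to 2026-05-05.
May 2026 has 31 days; 26 remain after the 5th, so 27 days reach 2026-06-01.
Advancing 13 more days within June lands on 2026-06-14.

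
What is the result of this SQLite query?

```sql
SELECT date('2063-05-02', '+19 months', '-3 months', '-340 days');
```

Adding +19 months to 2063-05-02 gives 2064-12-02.
Adding -3 months to 2064-12-02 gives 2064-09-02.
Applying '-340 days' to 2064-09-02: counting 340 days back gives 2063-09-28.

2063-09-28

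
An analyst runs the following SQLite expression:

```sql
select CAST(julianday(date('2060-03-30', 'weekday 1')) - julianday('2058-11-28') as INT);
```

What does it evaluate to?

494

`weekday 1` advances to the next Monday; 2060-03-30 is a Tuesday, so it moves forward to 2060-04-05.
2 days remain in November 2058 after the 28th (30 − 28).
Full months from December 2058 through March 2060 contribute their day counts.
Then 5 days into April 2060.
Total: 2 + 31 + 31 + 28 + 31 + 30 + 31 + 30 + 31 + 31 + 30 + 31 + 30 + 31 + 31 + 29 + 31 + 5 = 494.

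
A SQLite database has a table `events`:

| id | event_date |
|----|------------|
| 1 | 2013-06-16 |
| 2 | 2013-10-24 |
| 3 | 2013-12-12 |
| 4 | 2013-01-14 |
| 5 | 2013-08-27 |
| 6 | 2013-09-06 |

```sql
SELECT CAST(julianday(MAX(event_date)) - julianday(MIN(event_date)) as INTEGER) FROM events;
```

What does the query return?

332

MIN = 2013-01-14, MAX = 2013-12-12.
17 days remain in January 2013 after the 14th (31 − 14).
Full months from February 2013 through November 2013 contribute their day counts.
Then 12 days into December 2013.
Total: 17 + 28 + 31 + 30 + 31 + 30 + 31 + 31 + 30 + 31 + 30 + 12 = 332.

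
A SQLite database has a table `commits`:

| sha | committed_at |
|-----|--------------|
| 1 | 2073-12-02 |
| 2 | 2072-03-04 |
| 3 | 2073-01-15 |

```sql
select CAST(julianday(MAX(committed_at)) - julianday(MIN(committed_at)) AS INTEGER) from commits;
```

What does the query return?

638

MIN = 2072-03-04, MAX = 2073-12-02.
27 days remain in March 2072 after the 4th (31 − 4).
Full months from April 2072 through November 2073 contribute their day counts.
Then 2 days into December 2073.
Total: 27 + 30 + 31 + 30 + 31 + 31 + 30 + 31 + 30 + 31 + 31 + 28 + 31 + 30 + 31 + 30 + 31 + 31 + 30 + 31 + 30 + 2 = 638.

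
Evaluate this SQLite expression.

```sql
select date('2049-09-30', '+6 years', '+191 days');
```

Adding +6 years to 2049-09-30 gives 2055-09-30.
Applying '+191 days' to 2055-09-30: counting 191 days forward gives 2056-04-08.

2056-04-08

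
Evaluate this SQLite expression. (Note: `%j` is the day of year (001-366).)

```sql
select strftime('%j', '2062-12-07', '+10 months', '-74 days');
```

First apply '+10 months', '-74 days': 2062-12-07 → 2063-07-25.
Day-of-year for 2063-07-25: days since 2063-01-01 inclusive = 206, zero-padded to 206.

206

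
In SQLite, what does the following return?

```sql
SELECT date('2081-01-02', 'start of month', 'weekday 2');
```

`start of month` rewinds 2081-01-02 to 2081-01-01.
`weekday 2` advances to the next Tuesday; 2081-01-01 is a Wednesday, so it moves forward to 2081-01-07.

2081-01-07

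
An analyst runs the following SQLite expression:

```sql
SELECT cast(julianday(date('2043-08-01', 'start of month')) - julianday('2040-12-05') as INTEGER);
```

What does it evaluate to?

969

`start of month` rewinds 2043-08-01 to 2043-08-01.
26 days remain in December 2040 after the 5th (31 − 5).
Full months from January 2041 through July 2043 contribute their day counts.
Then 1 day into August 2043.
Total: 26 + 31 + 28 + 31 + 30 + 31 + 30 + 31 + 31 + 30 + 31 + 30 + 31 + 31 + 28 + 31 + 30 + 31 + 30 + 31 + 31 + 30 + 31 + 30 + 31 + 31 + 28 + 31 + 30 + 31 + 30 + 31 + 1 = 969.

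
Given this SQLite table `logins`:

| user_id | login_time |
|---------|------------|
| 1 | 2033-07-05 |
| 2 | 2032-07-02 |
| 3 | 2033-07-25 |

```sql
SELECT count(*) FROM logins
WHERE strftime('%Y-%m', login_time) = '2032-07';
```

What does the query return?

Rows with year-month 2032-07: 2032-07-02 → 1.

1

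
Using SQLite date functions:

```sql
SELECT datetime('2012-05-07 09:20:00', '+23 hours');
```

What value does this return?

2012-05-08 08:20:00

+23 hours from 2012-05-07 09:20:00 is 2012-05-08 08:20:00 (crosses midnight).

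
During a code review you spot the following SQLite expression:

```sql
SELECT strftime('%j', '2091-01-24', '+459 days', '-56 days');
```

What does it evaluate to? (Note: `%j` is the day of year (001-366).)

First apply '+459 days', '-56 days': 2091-01-24 → 2092-03-02.
Day-of-year for 2092-03-02: days since 2092-01-01 inclusive = 62, zero-padded to 062.

062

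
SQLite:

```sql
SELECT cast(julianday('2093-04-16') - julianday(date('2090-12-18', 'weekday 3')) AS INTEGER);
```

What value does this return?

848

`weekday 3` advances to the next Wednesday; 2090-12-18 is a Monday, so it moves forward to 2090-12-20.
11 days remain in December 2090 after the 20th (31 − 20).
Full months from January 2091 through March 2093 contribute their day counts.
Then 16 days into April 2093.
Total: 11 + 31 + 28 + 31 + 30 + 31 + 30 + 31 + 31 + 30 + 31 + 30 + 31 + 31 + 29 + 31 + 30 + 31 + 30 + 31 + 31 + 30 + 31 + 30 + 31 + 31 + 28 + 31 + 16 = 848.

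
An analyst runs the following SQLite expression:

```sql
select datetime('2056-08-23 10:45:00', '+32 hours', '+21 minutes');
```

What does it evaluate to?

2056-08-24 19:06:00

+32 hours from 2056-08-23 10:45:00 is 2056-08-24 18:45:00 (crosses midnight).
+21 minutes from 2056-08-24 18:45:00 is 2056-08-24 19:06:00.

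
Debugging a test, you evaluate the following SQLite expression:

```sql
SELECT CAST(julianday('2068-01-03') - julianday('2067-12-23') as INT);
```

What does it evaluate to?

11

8 days remain in December 2067 after the 23rd (31 − 23).
Then 3 days into January 2068.
Total: 8 + 3 = 11.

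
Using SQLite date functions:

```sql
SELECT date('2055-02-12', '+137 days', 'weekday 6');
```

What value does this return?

Applying '+137 days' to 2055-02-12: counting 137 days forward gives 2055-06-29.
`weekday 6` advances to the next Saturday; 2055-06-29 is a Tuesday, so it moves forward to 2055-07-03.

2055-07-03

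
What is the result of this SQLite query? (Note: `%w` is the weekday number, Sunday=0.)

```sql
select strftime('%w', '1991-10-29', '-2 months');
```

4

First apply '-2 months': 1991-10-29 → 1991-08-29.
1991-08-29 is a Thursday; with Sunday=0 that is 4.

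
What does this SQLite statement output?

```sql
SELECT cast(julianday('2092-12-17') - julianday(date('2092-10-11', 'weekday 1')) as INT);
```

65

`weekday 1` advances to the next Monday; 2092-10-11 is a Saturday, so it moves forward to 2092-10-13.
18 days remain in October 2092 after the 13th (31 − 13).
November 2092: 30 days.
Then 17 days into December 2092.
Total: 18 + 30 + 17 = 65.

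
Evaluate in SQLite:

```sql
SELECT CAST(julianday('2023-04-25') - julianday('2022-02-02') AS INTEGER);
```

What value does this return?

447

26 days remain in February 2022 after the 2nd (28 − 2).
Full months from March 2022 through March 2023 contribute their day counts.
Then 25 days into April 2023.
Total: 26 + 31 + 30 + 31 + 30 + 31 + 31 + 30 + 31 + 30 + 31 + 31 + 28 + 31 + 25 = 447.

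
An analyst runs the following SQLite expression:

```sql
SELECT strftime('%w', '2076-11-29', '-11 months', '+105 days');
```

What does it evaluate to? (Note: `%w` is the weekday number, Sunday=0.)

First apply '-11 months', '+105 days': 2076-11-29 → 2076-04-12.
2076-04-12 is a Sunday; with Sunday=0 that is 0.

0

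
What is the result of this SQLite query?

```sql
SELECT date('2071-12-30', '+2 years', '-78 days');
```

2073-10-13

Adding +2 years to 2071-12-30 gives 2073-12-30.
Applying '-78 days' to 2073-12-30: counting 78 days back gives 2073-10-13.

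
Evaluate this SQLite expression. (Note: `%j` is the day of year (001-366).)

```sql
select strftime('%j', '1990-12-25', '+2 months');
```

056

First apply '+2 months': 1990-12-25 → 1991-02-25.
Day-of-year for 1991-02-25: days since 1991-01-01 inclusive = 56, zero-padded to 056.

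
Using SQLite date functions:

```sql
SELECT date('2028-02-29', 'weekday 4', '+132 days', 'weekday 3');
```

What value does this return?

2028-07-12

`weekday 4` advances to the next Thursday; 2028-02-29 is a Tuesday, so it moves forward to 2028-03-02.
Applying '+132 days' to 2028-03-02: counting 132 days forward gives 2028-07-12.
`weekday 3` advances to the next Wednesday; 2028-07-12 is already a Wednesday, so it stays at 2028-07-12.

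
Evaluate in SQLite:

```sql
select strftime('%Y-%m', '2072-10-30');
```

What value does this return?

2072-10

`%Y-%m` extracts the year-month: 2072-10.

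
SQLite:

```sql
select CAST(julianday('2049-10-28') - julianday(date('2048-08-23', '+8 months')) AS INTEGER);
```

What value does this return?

188

Adding +8 months to 2048-08-23 gives 2049-04-23.
7 days remain in April 2049 after the 23rd (30 − 23).
May 2049: 31 days.
June 2049: 30 days.
July 2049: 31 days.
August 2049: 31 days.
September 2049: 30 days.
Then 28 days into October 2049.
Total: 7 + 31 + 30 + 31 + 31 + 30 + 28 = 188.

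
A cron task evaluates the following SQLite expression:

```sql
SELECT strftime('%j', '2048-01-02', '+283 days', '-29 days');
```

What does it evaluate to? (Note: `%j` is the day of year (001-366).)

256

First apply '+283 days', '-29 days': 2048-01-02 → 2048-09-12.
Day-of-year for 2048-09-12: days since 2048-01-01 inclusive = 256, zero-padded to 256.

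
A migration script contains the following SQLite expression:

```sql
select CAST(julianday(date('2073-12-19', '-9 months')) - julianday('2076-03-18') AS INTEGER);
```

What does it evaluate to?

-1095

Adding -9 months to 2073-12-19 gives 2073-03-19.
12 days remain in March 2073 after the 19th (31 − 19).
Full months from April 2073 through February 2076 contribute their day counts.
Then 18 days into March 2076.
Total: 12 + 30 + 31 + 30 + 31 + 31 + 30 + 31 + 30 + 31 + 31 + 28 + 31 + 30 + 31 + 30 + 31 + 31 + 30 + 31 + 30 + 31 + 31 + 28 + 31 + 30 + 31 + 30 + 31 + 31 + 30 + 31 + 30 + 31 + 31 + 29 + 18 = 1095.
The subtraction is earlier − later, so the result is −1095 → -1095.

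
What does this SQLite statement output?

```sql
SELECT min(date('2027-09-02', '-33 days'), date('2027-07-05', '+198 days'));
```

date('2027-09-02', '-33 days') → 2027-07-31.
date('2027-07-05', '+198 days') → 2028-01-19.
Earlier of the two is 2027-07-31.

2027-07-31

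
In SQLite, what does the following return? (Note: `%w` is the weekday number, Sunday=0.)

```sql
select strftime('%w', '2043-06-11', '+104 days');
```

3

First apply '+104 days': 2043-06-11 → 2043-09-23.
2043-09-23 is a Wednesday; with Sunday=0 that is 3.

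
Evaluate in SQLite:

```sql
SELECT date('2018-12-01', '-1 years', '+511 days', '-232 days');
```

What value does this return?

2018-09-06

Adding -1 year to 2018-12-01 gives 2017-12-01.
Applying '+511 days' to 2017-12-01: counting 511 days forward gives 2019-04-26.
Applying '-232 days' to 2019-04-26: counting 232 days back gives 2018-09-06.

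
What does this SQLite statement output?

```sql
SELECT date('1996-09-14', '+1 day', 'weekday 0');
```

1996-09-15

Advancing 1 more day within September lands on 1996-09-15.
`weekday 0` advances to the next Sunday; 1996-09-15 is already a Sunday, so it stays at 1996-09-15.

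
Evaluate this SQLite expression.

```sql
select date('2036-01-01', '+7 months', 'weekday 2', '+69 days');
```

Adding +7 months to 2036-01-01 gives 2036-08-01.
`weekday 2` advances to the next Tuesday; 2036-08-01 is a Friday, so it moves forward to 2036-08-05.
Applying '+69 days' to 2036-08-05: counting 69 days forward gives 2036-10-13.

2036-10-13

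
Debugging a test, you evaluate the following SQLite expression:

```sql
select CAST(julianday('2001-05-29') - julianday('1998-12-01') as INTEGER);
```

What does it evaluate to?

910

30 days remain in December 1998 after the 1st (31 − 1).
Full months from January 1999 through April 2001 contribute their day counts.
Then 29 days into May 2001.
Total: 30 + 31 + 28 + 31 + 30 + 31 + 30 + 31 + 31 + 30 + 31 + 30 + 31 + 31 + 29 + 31 + 30 + 31 + 30 + 31 + 31 + 30 + 31 + 30 + 31 + 31 + 28 + 31 + 30 + 29 = 910.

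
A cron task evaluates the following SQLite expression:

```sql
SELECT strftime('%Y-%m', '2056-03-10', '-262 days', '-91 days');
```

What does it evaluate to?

First apply '-262 days', '-91 days': 2056-03-10 → 2055-03-23.
`%Y-%m` extracts the year-month: 2055-03.

2055-03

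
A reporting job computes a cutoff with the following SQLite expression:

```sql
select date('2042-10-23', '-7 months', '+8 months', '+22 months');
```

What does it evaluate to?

Adding -7 months to 2042-10-23 gives 2042-03-23.
Adding +8 months to 2042-03-23 gives 2042-11-23.
Adding +22 months to 2042-11-23 gives 2044-09-23.

2044-09-23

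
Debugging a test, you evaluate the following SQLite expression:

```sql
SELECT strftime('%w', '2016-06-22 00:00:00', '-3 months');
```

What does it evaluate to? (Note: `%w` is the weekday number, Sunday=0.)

First apply '-3 months': 2016-06-22 00:00:00 → 2016-03-22 00:00:00.
2016-03-22 is a Tuesday; with Sunday=0 that is 2.

2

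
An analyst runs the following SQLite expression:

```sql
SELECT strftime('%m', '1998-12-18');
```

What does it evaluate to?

12

`%m` extracts the 2-digit month (01-12): 12.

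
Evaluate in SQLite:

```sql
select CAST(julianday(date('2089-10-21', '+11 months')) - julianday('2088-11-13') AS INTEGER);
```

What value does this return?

Adding +11 months to 2089-10-21 gives 2090-09-21.
17 days remain in November 2088 after the 13th (30 − 13).
Full months from December 2088 through August 2090 contribute their day counts.
Then 21 days into September 2090.
Total: 17 + 31 + 31 + 28 + 31 + 30 + 31 + 30 + 31 + 31 + 30 + 31 + 30 + 31 + 31 + 28 + 31 + 30 + 31 + 30 + 31 + 31 + 21 = 677.

677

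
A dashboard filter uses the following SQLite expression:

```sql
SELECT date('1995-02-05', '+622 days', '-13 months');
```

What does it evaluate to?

1995-09-19

Applying '+622 days' to 1995-02-05: counting 622 days forward gives 1996-10-19.
Adding -13 months to 1996-10-19 gives 1995-09-19.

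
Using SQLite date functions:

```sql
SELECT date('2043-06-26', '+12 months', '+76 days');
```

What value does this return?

Adding +12 months to 2043-06-26 gives 2044-06-26.
Applying '+76 days' to 2044-06-26: counting 76 days forward gives 2044-09-10.

2044-09-10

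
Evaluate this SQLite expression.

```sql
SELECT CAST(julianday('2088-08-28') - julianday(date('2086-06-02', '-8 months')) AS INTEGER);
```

Adding -8 months to 2086-06-02 gives 2085-10-02.
29 days remain in October 2085 after the 2nd (31 − 2).
Full months from November 2085 through July 2088 contribute their day counts.
Then 28 days into August 2088.
Total: 29 + 30 + 31 + 31 + 28 + 31 + 30 + 31 + 30 + 31 + 31 + 30 + 31 + 30 + 31 + 31 + 28 + 31 + 30 + 31 + 30 + 31 + 31 + 30 + 31 + 30 + 31 + 31 + 29 + 31 + 30 + 31 + 30 + 31 + 28 = 1061.

1061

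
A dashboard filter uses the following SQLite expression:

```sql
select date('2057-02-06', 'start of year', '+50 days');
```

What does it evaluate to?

2057-02-20

`start of year` rewinds 2057-02-06 to 2057-01-01.
Applying '+50 days' to 2057-01-01: counting 50 days forward gives 2057-02-20.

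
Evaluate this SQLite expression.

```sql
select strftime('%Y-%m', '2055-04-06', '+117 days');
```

First apply '+117 days': 2055-04-06 → 2055-08-01.
`%Y-%m` extracts the year-month: 2055-08.

2055-08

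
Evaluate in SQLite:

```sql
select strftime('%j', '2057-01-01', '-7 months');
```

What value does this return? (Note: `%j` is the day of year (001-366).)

153

First apply '-7 months': 2057-01-01 → 2056-06-01.
Day-of-year for 2056-06-01: days since 2056-01-01 inclusive = 153, zero-padded to 153.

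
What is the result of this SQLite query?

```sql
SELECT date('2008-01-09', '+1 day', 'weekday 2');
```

2008-01-15

Advancing 1 more day within January lands on 2008-01-10.
`weekday 2` advances to the next Tuesday; 2008-01-10 is a Thursday, so it moves forward to 2008-01-15.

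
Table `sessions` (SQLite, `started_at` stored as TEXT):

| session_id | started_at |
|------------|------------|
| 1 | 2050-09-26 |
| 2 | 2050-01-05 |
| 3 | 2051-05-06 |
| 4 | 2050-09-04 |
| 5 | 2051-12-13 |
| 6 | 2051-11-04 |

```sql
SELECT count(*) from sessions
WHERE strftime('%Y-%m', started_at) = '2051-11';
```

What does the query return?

1

Rows with year-month 2051-11: 2051-11-04 → 1.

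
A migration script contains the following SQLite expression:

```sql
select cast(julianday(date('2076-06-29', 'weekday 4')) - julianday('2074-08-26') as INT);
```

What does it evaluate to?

676

`weekday 4` advances to the next Thursday; 2076-06-29 is a Monday, so it moves forward to 2076-07-02.
5 days remain in August 2074 after the 26th (31 − 26).
Full months from September 2074 through June 2076 contribute their day counts.
Then 2 days into July 2076.
Total: 5 + 30 + 31 + 30 + 31 + 31 + 28 + 31 + 30 + 31 + 30 + 31 + 31 + 30 + 31 + 30 + 31 + 31 + 29 + 31 + 30 + 31 + 30 + 2 = 676.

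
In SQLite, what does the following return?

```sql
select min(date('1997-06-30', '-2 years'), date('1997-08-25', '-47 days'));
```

1995-06-30

date('1997-06-30', '-2 years') → 1995-06-30.
date('1997-08-25', '-47 days') → 1997-07-09.
Earlier of the two is 1995-06-30.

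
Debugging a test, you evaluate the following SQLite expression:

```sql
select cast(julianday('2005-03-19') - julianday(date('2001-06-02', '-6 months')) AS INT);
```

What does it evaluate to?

Adding -6 months to 2001-06-02 gives 2000-12-02.
29 days remain in December 2000 after the 2nd (31 − 2).
Full months from January 2001 through February 2005 contribute their day counts.
Then 19 days into March 2005.
Total: 29 + 31 + 28 + 31 + 30 + 31 + 30 + 31 + 31 + 30 + 31 + 30 + 31 + 31 + 28 + 31 + 30 + 31 + 30 + 31 + 31 + 30 + 31 + 30 + 31 + 31 + 28 + 31 + 30 + 31 + 30 + 31 + 31 + 30 + 31 + 30 + 31 + 31 + 29 + 31 + 30 + 31 + 30 + 31 + 31 + 30 + 31 + 30 + 31 + 31 + 28 + 19 = 1568.

1568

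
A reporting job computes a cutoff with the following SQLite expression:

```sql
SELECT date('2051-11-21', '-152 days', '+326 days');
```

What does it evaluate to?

Applying '-152 days' to 2051-11-21: counting 152 days back gives 2051-06-22.
Applying '+326 days' to 2051-06-22: counting 326 days forward gives 2052-05-13.

2052-05-13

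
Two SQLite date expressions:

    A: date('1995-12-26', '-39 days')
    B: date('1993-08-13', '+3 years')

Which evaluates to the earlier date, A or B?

A = 1995-11-17.
B = 1996-08-13.
A is earlier.

A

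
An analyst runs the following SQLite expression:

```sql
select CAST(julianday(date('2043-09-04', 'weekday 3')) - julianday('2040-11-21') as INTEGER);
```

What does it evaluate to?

`weekday 3` advances to the next Wednesday; 2043-09-04 is a Friday, so it moves forward to 2043-09-09.
9 days remain in November 2040 after the 21st (30 − 21).
Full months from December 2040 through August 2043 contribute their day counts.
Then 9 days into September 2043.
Total: 9 + 31 + 31 + 28 + 31 + 30 + 31 + 30 + 31 + 31 + 30 + 31 + 30 + 31 + 31 + 28 + 31 + 30 + 31 + 30 + 31 + 31 + 30 + 31 + 30 + 31 + 31 + 28 + 31 + 30 + 31 + 30 + 31 + 31 + 9 = 1022.

1022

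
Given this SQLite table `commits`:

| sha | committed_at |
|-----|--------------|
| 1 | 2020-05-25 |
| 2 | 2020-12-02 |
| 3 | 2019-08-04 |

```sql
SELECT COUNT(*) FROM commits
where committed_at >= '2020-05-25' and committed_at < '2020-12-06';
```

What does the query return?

Rows in [2020-05-25, 2020-12-06): 2020-05-25, 2020-12-02 → 2 rows.

2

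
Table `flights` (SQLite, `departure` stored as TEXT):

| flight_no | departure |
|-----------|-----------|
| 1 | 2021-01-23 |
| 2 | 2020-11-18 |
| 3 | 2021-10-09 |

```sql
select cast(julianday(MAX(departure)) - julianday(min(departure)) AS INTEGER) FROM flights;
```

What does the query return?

MIN = 2020-11-18, MAX = 2021-10-09.
12 days remain in November 2020 after the 18th (30 − 18).
Full months from December 2020 through September 2021 contribute their day counts.
Then 9 days into October 2021.
Total: 12 + 31 + 31 + 28 + 31 + 30 + 31 + 30 + 31 + 31 + 30 + 9 = 325.

325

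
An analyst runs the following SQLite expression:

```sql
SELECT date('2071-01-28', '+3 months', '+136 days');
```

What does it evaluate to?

Adding +3 months to 2071-01-28 gives 2071-04-28.
Applying '+136 days' to 2071-04-28: counting 136 days forward gives 2071-09-11.

2071-09-11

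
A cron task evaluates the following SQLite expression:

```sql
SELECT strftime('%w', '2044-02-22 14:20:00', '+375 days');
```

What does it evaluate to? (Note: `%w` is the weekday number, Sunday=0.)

First apply '+375 days': 2044-02-22 14:20:00 → 2045-03-03 14:20:00.
2045-03-03 is a Friday; with Sunday=0 that is 5.

5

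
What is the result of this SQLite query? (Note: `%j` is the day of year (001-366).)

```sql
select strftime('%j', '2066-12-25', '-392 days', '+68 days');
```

035

First apply '-392 days', '+68 days': 2066-12-25 → 2066-02-04.
Day-of-year for 2066-02-04: days since 2066-01-01 inclusive = 35, zero-padded to 035.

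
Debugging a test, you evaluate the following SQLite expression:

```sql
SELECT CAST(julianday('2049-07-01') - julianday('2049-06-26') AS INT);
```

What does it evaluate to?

4 days remain in June 2049 after the 26th (30 − 26).
Then 1 day into July 2049.
Total: 4 + 1 = 5.

5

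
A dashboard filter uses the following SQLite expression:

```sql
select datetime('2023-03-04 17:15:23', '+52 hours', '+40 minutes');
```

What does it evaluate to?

2023-03-06 21:55:23

+52 hours from 2023-03-04 17:15:23 is 2023-03-06 21:15:23 (crosses midnight).
+40 minutes from 2023-03-06 21:15:23 is 2023-03-06 21:55:23.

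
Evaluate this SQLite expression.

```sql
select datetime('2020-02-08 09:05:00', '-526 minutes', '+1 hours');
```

2020-02-08 01:19:00

526 minutes = 8h 46m; -526 minutes from 2020-02-08 09:05:00 is 2020-02-08 00:19:00.
+1 hours from 2020-02-08 00:19:00 is 2020-02-08 01:19:00.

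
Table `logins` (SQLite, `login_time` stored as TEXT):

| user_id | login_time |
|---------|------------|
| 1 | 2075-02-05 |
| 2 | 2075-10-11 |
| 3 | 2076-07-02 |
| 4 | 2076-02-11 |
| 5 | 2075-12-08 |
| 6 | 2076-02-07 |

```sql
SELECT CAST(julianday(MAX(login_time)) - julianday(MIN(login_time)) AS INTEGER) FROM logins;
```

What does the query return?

513

MIN = 2075-02-05, MAX = 2076-07-02.
23 days remain in February 2075 after the 5th (28 − 5).
Full months from March 2075 through June 2076 contribute their day counts.
Then 2 days into July 2076.
Total: 23 + 31 + 30 + 31 + 30 + 31 + 31 + 30 + 31 + 30 + 31 + 31 + 29 + 31 + 30 + 31 + 30 + 2 = 513.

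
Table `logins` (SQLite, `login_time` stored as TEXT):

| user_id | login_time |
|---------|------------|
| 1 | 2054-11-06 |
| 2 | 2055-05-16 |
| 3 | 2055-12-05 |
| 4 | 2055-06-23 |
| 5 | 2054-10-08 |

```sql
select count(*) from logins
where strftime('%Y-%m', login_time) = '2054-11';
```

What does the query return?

1

Rows with year-month 2054-11: 2054-11-06 → 1.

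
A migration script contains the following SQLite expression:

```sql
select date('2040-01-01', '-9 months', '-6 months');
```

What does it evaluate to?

Adding -9 months to 2040-01-01 gives 2039-04-01.
Adding -6 months to 2039-04-01 gives 2038-10-01.

2038-10-01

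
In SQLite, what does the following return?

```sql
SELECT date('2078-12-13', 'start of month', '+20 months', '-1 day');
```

`start of month` rewinds 2078-12-13 to 2078-12-01.
Adding +20 months to 2078-12-01 gives 2080-08-01.
Going back 1 day from 2080-08-01 reaches 2080-07-31 (last day of July, 31 days).

2080-07-31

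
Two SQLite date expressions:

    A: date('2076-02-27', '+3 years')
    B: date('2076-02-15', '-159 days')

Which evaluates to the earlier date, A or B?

A = 2079-02-27.
B = 2075-09-09.
B is earlier.

B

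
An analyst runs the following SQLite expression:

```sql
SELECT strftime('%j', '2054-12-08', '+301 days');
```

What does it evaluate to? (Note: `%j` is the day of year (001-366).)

First apply '+301 days': 2054-12-08 → 2055-10-05.
Day-of-year for 2055-10-05: days since 2055-01-01 inclusive = 278, zero-padded to 278.

278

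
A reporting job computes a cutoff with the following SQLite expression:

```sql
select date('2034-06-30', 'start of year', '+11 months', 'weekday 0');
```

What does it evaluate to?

`start of year` rewinds 2034-06-30 to 2034-01-01.
Adding +11 months to 2034-01-01 gives 2034-12-01.
`weekday 0` advances to the next Sunday; 2034-12-01 is a Friday, so it moves forward to 2034-12-03.

2034-12-03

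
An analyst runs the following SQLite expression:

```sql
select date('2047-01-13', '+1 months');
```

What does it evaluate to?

Adding +1 month to 2047-01-13 gives 2047-02-13.

2047-02-13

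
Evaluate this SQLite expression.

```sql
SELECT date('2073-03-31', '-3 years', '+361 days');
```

Adding -3 years to 2073-03-31 gives 2070-03-31.
Applying '+361 days' to 2070-03-31: counting 361 days forward gives 2071-03-27.

2071-03-27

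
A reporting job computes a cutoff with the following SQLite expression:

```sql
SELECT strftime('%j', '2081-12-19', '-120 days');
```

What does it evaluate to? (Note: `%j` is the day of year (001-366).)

First apply '-120 days': 2081-12-19 → 2081-08-21.
Day-of-year for 2081-08-21: days since 2081-01-01 inclusive = 233, zero-padded to 233.

233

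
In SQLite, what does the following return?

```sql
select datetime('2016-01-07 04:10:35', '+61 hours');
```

2016-01-09 17:10:35

+61 hours from 2016-01-07 04:10:35 is 2016-01-09 17:10:35 (crosses midnight).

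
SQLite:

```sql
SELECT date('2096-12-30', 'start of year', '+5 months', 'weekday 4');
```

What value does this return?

2096-06-07

`start of year` rewinds 2096-12-30 to 2096-01-01.
Adding +5 months to 2096-01-01 gives 2096-06-01.
`weekday 4` advances to the next Thursday; 2096-06-01 is a Friday, so it moves forward to 2096-06-07.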